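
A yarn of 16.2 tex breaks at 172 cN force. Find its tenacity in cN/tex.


Formula: Tenacity = Breaking force / Linear density
Tenacity = 172 cN / 16.2 tex
Tenacity = 10.62 cN/tex

10.62 cN/tex


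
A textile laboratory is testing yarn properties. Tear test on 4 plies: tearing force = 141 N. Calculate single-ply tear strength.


Formula: Per-ply strength = Total force / Number of plies
Per-ply = 141 N / 4
Per-ply = 35.25 N

35.25 N


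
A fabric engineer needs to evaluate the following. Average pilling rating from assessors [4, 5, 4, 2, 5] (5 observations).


Formula: Mean = sum / count
Sum = 4 + 5 + 4 + 2 + 5 = 20
Mean = 20 / 5 = 4.0

4.0


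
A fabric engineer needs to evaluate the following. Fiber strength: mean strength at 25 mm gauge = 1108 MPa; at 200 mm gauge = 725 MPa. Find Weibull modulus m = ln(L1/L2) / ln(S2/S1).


Formula: m = ln(L1/L2) / ln(S2/S1)
Step 1: ln(L1/L2) = ln(25/200) = -2.07944
Step 2: S2/S1 = 725/1108 = 0.65433
Step 3: ln(S2/S1) = ln(0.65433) = -0.42414
Step 4: m = -2.07944 / -0.42414 = 4.90

4.90 (Weibull m)


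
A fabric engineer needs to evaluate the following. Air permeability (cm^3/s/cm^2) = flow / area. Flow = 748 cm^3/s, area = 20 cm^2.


Formula: Air Permeability = Airflow / Test Area
AP = 748 cm^3/s / 20 cm^2
AP = 37.4 cm^3/s/cm^2

37.4 cm^3/s/cm^2


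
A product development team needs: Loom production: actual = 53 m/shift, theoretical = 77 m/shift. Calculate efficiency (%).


Formula: Efficiency% = (Actual output / Theoretical output) * 100
Efficiency% = (53 / 77) * 100
Efficiency% = 0.688312 * 100 = 68.8312% ≈ 68.8%

68.8%


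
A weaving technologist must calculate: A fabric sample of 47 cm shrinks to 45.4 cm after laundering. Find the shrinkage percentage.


Formula: Shrinkage% = ((L_before - L_after) / L_before) * 100
Step 1: Shrinkage = 47 - 45.4 = 1.6 cm
Step 2: Shrinkage% = (1.6 / 47) * 100
Step 3: Shrinkage% = 0.034043 * 100 = 3.4043% ≈ 3.4%

3.4%


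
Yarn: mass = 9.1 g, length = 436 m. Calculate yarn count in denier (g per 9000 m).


Formula: den = (mass_g / length_m) * 9000
Substituting: den = (9.1 / 436) * 9000
Intermediate: 9.1 / 436 = 0.02087156 g/m
den = 0.02087156 * 9000 = 187.8 denier

187.8 denier


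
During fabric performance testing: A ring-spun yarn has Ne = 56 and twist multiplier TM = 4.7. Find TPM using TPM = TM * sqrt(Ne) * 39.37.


Formula: TPM = TM * sqrt(Ne) * 39.37
Step 1: sqrt(Ne) = sqrt(56) = 7.4833
Step 2: TM * sqrt(Ne) = 4.7 * 7.4833 = 35.1715
Step 3: TPM = 35.1715 * 39.37 = 1385 twists/m

1385 twists/m


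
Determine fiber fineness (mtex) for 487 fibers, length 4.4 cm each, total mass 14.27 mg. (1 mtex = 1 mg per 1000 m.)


Formula: fineness (mtex) = mass (mg) / total length (km) = (mass_mg / total_length_m) * 1000
Step 1: Convert fiber length: 4.4 cm = 0.044 m
Step 2: Total fiber length = 487 * 0.044 = 21.428 m
Step 3: Linear density = 14.27 mg / 21.428 m = 0.6660 mg/m
Step 4: fineness = 0.6660 * 1000 = 666.0 mtex

666.0 mtex


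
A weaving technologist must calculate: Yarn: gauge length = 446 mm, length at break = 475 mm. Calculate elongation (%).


Formula: Elongation (%) = ((L_break - L0) / L0) * 100
Step 1: Extension = 475 - 446 = 29 mm
Step 2: Elongation = (29 / 446) * 100
Step 3: Elongation = 0.065022 * 100 = 6.5022% ≈ 6.5%

6.5%


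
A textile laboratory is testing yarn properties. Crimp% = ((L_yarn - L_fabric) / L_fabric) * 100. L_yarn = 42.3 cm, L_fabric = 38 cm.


Formula: Crimp% = ((L_yarn - L_fabric) / L_fabric) * 100
Step 1: Extension = 42.3 - 38 = 4.3 cm
Step 2: Crimp% = (4.3 / 38) * 100
Step 3: Crimp% = 0.113158 * 100 = 11.3158% ≈ 11.3%

11.3%


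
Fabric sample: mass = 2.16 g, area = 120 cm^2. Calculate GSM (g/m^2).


Formula: GSM = mass_g / area_m2
Step 1: Convert area: 120 cm^2 = 120 / 10000 = 0.012 m^2
Step 2: GSM = 2.16 g / 0.012 m^2 = 180.0 g/m^2

180.0 g/m^2


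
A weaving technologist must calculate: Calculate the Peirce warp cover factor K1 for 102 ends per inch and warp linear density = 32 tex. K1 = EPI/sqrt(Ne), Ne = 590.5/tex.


Formula: K1 = EPI / sqrt(Ne), with Ne = 590.5 / tex_warp
Step 1: Ne = 590.5 / 32 = 18.453
Step 2: sqrt(Ne) = sqrt(18.453) = 4.2957
Step 3: K1 = 102 / 4.2957 = 23.7

23.7


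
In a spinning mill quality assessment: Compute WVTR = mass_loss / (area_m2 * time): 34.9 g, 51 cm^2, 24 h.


Formula: WVTR = mass_loss / (area * time)
Step 1: Convert area: 51 cm^2 = 0.0051 m^2
Step 2: WVTR = 34.9 g / (0.0051 m^2 * 24 h)
Step 3: WVTR = 34.9 / 0.1224 = 285.1 g/m^2/h

285.1 g/m^2/h


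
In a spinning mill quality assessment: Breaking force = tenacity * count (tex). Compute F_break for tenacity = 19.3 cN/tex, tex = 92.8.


Formula: Breaking force = Tenacity * Linear density
F = 19.3 cN/tex * 92.8 tex
F = 1791.04 cN

1791.04 cN


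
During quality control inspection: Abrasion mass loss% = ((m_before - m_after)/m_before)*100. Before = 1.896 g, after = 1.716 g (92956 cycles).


Formula: Mass loss% = ((m_before - m_after) / m_before) * 100
Step 1: Mass loss = 1.896 - 1.716 = 0.18 g
Step 2: Ratio = 0.18 / 1.896 = 0.0949367
Step 3: Mass loss% = 0.0949367 * 100 = 9.49367% ≈ 9.49%

9.49%


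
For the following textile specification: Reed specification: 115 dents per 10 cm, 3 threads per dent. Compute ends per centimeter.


Formula: EPC = (dents per 10 cm * ends per dent) / 10
Step 1: Total ends per 10 cm = 115 * 3 = 345
Step 2: EPC = 345 / 10 = 34.5 ends/cm

34.5 ends/cm


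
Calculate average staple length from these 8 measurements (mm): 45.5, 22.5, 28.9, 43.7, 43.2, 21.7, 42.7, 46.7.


Formula: Mean = sum of lengths / count
Sum = 45.5 + 22.5 + 28.9 + 43.7 + 43.2 + 21.7 + 42.7 + 46.7
Sum = 294.9 mm
Mean = 294.9 / 8 = 36.86 mm

36.86 mm


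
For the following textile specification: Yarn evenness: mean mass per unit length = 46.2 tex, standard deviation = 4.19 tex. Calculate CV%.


Formula: CV% = (standard deviation / mean) * 100
Step 1: Ratio = 4.19 / 46.2 = 0.090693
Step 2: CV% = 0.090693 * 100 = 9.0693% ≈ 9.1%

9.1%


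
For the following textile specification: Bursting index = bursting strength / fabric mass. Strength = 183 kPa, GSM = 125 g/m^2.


Formula: Bursting Index = Bursting Strength / Fabric GSM
BI = 183 kPa / 125 g/m^2
BI = 1.464 kPa/(g/m^2)

1.464 kPa/(g/m^2)


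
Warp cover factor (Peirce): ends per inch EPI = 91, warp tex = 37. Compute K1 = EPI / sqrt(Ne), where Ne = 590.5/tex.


Formula: K1 = EPI / sqrt(Ne), with Ne = 590.5 / tex_warp
Step 1: Ne = 590.5 / 37 = 15.959
Step 2: sqrt(Ne) = sqrt(15.959) = 3.9949
Step 3: K1 = 91 / 3.9949 = 22.8

22.8


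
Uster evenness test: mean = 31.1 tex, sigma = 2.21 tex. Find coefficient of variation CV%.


Formula: CV% = (standard deviation / mean) * 100
Step 1: Ratio = 2.21 / 31.1 = 0.071061
Step 2: CV% = 0.071061 * 100 = 7.1061% ≈ 7.1%

7.1%


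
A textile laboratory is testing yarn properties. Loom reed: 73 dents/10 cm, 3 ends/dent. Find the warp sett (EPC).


Formula: EPC = (dents per 10 cm * ends per dent) / 10
Step 1: Total ends per 10 cm = 73 * 3 = 219
Step 2: EPC = 219 / 10 = 21.9 ends/cm

21.9 ends/cm


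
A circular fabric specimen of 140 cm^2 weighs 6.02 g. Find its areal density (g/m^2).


Formula: GSM = mass_g / area_m2
Step 1: Convert area: 140 cm^2 = 140 / 10000 = 0.014 m^2
Step 2: GSM = 6.02 g / 0.014 m^2 = 430.0 g/m^2

430.0 g/m^2


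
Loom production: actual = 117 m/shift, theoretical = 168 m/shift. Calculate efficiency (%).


Formula: Efficiency% = (Actual output / Theoretical output) * 100
Efficiency% = (117 / 168) * 100
Efficiency% = 0.696429 * 100 = 69.6429% ≈ 69.6%

69.6%


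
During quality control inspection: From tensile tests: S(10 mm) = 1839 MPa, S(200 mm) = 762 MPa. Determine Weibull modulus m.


Formula: m = ln(L1/L2) / ln(S2/S1)
Step 1: ln(L1/L2) = ln(10/200) = -2.99573
Step 2: S2/S1 = 762/1839 = 0.41436
Step 3: ln(S2/S1) = ln(0.41436) = -0.88102
Step 4: m = -2.99573 / -0.88102 = 3.40

3.40 (Weibull m)


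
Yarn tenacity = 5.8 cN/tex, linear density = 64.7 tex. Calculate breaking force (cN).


Formula: Breaking force = Tenacity * Linear density
F = 5.8 cN/tex * 64.7 tex
F = 375.26 cN

375.26 cN


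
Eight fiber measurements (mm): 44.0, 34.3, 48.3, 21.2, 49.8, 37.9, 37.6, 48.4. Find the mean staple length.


Formula: Mean = sum of lengths / count
Sum = 44.0 + 34.3 + 48.3 + 21.2 + 49.8 + 37.9 + 37.6 + 48.4
Sum = 321.5 mm
Mean = 321.5 / 8 = 40.19 mm

40.19 mm


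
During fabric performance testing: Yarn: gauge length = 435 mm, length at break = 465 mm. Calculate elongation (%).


Formula: Elongation (%) = ((L_break - L0) / L0) * 100
Step 1: Extension = 465 - 435 = 30 mm
Step 2: Elongation = (30 / 435) * 100
Step 3: Elongation = 0.068966 * 100 = 6.8966% ≈ 6.9%

6.9%


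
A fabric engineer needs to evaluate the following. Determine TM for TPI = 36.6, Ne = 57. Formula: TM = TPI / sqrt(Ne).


Formula: TM = TPI / sqrt(Ne)
Step 1: sqrt(Ne) = sqrt(57) = 7.5498
Step 2: TM = 36.6 / 7.5498 = 4.85

4.85 TM


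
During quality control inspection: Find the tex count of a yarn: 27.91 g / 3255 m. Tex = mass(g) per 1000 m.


Formula: Tex = (mass_g / length_m) * 1000
Substituting: Tex = (27.91 / 3255) * 1000
Intermediate: 27.91 / 3255 = 0.0085745 g/m
Tex = 0.0085745 * 1000 = 8.57 tex

8.57 tex


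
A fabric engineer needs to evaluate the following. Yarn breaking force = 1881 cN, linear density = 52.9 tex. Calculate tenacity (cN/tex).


Formula: Tenacity = Breaking force / Linear density
Tenacity = 1881 cN / 52.9 tex
Tenacity = 35.56 cN/tex

35.56 cN/tex


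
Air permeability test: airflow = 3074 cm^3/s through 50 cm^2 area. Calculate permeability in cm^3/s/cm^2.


Formula: Air Permeability = Airflow / Test Area
AP = 3074 cm^3/s / 50 cm^2
AP = 61.5 cm^3/s/cm^2

61.5 cm^3/s/cm^2


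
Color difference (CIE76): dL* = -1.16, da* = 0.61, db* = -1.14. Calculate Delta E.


Formula: Delta E = sqrt(dL*^2 + da*^2 + db*^2)
Step 1: dL*^2 = (-1.16)^2 = 1.3456
Step 2: da*^2 = 0.61^2 = 0.3721
Step 3: db*^2 = (-1.14)^2 = 1.2996
Step 4: Sum = 1.3456 + 0.3721 + 1.2996 = 3.0173
Step 5: Delta E = sqrt(3.0173) = 1.74

1.74 Delta E


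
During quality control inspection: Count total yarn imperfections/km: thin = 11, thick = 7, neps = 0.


Formula: Total = thin places + thick places + neps
Total = 11 + 7 + 0
Total = 18 imperfections/km

18 imperfections/km


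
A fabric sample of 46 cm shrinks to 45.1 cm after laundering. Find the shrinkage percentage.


Formula: Shrinkage% = ((L_before - L_after) / L_before) * 100
Step 1: Shrinkage = 46 - 45.1 = 0.9 cm
Step 2: Shrinkage% = (0.9 / 46) * 100
Step 3: Shrinkage% = 0.019565 * 100 = 1.9565% ≈ 2.0%

2.0%


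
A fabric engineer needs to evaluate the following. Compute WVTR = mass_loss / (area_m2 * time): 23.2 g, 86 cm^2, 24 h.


Formula: WVTR = mass_loss / (area * time)
Step 1: Convert area: 86 cm^2 = 0.0086 m^2
Step 2: WVTR = 23.2 g / (0.0086 m^2 * 24 h)
Step 3: WVTR = 23.2 / 0.2064 = 112.4 g/m^2/h

112.4 g/m^2/h


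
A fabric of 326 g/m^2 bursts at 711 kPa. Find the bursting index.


Formula: Bursting Index = Bursting Strength / Fabric GSM
BI = 711 kPa / 326 g/m^2
BI = 2.181 kPa/(g/m^2)

2.181 kPa/(g/m^2)


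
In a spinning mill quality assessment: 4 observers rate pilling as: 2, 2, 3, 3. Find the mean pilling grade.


Formula: Mean = sum / count
Sum = 2 + 2 + 3 + 3 = 10
Mean = 10 / 4 = 2.5

2.5


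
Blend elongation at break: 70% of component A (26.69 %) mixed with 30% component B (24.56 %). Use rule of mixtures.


Formula: Blend property = (fraction_A * property_A) + (fraction_B * property_B)
Step 1: Contribution A = 70/100 * 26.69 % = 18.683 %
Step 2: Contribution B = 30/100 * 24.56 % = 7.368 %
Step 3: Blend elongation at break = 18.683 + 7.368 = 26.051 %

26.051 %


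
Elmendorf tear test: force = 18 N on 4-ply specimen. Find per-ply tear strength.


Formula: Per-ply strength = Total force / Number of plies
Per-ply = 18 N / 4
Per-ply = 4.5 N

4.5 N


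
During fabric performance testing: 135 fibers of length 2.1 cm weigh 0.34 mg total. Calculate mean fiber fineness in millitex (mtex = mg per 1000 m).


Formula: fineness (mtex) = mass (mg) / total length (km) = (mass_mg / total_length_m) * 1000
Step 1: Convert fiber length: 2.1 cm = 0.021 m
Step 2: Total fiber length = 135 * 0.021 = 2.835 m
Step 3: Linear density = 0.34 mg / 2.835 m = 0.1199 mg/m
Step 4: fineness = 0.1199 * 1000 = 119.9 mtex

119.9 mtex


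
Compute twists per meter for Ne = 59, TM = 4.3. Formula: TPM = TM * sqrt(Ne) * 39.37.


Formula: TPM = TM * sqrt(Ne) * 39.37
Step 1: sqrt(Ne) = sqrt(59) = 7.6811
Step 2: TM * sqrt(Ne) = 4.3 * 7.6811 = 33.0287
Step 3: TPM = 33.0287 * 39.37 = 1300 twists/m

1300 twists/m


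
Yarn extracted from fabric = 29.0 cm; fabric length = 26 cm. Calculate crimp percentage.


Formula: Crimp% = ((L_yarn - L_fabric) / L_fabric) * 100
Step 1: Extension = 29.0 - 26 = 3.0 cm
Step 2: Crimp% = (3.0 / 26) * 100
Step 3: Crimp% = 0.115385 * 100 = 11.5385% ≈ 11.5%

11.5%


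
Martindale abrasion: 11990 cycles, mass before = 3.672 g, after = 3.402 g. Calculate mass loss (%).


Formula: Mass loss% = ((m_before - m_after) / m_before) * 100
Step 1: Mass loss = 3.672 - 3.402 = 0.27 g
Step 2: Ratio = 0.27 / 3.672 = 0.0735294
Step 3: Mass loss% = 0.0735294 * 100 = 7.35294% ≈ 7.35%

7.35%


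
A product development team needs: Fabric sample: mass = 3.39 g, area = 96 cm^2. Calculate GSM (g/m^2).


Formula: GSM = mass_g / area_m2
Step 1: Convert area: 96 cm^2 = 96 / 10000 = 0.0096 m^2
Step 2: GSM = 3.39 g / 0.0096 m^2 = 353.1 g/m^2

353.1 g/m^2


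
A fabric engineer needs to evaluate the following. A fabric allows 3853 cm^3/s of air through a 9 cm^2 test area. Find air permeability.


Formula: Air Permeability = Airflow / Test Area
AP = 3853 cm^3/s / 9 cm^2
AP = 428.1 cm^3/s/cm^2

428.1 cm^3/s/cm^2


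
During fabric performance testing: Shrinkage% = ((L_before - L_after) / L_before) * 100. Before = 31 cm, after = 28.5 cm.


Formula: Shrinkage% = ((L_before - L_after) / L_before) * 100
Step 1: Shrinkage = 31 - 28.5 = 2.5 cm
Step 2: Shrinkage% = (2.5 / 31) * 100
Step 3: Shrinkage% = 0.080645 * 100 = 8.0645% ≈ 8.1%

8.1%


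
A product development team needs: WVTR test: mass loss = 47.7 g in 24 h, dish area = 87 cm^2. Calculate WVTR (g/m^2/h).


Formula: WVTR = mass_loss / (area * time)
Step 1: Convert area: 87 cm^2 = 0.0087 m^2
Step 2: WVTR = 47.7 g / (0.0087 m^2 * 24 h)
Step 3: WVTR = 47.7 / 0.2088 = 228.4 g/m^2/h

228.4 g/m^2/h


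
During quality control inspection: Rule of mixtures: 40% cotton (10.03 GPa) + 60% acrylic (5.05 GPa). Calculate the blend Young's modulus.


Formula: Blend property = (fraction_A * property_A) + (fraction_B * property_B)
Step 1: Contribution A = 40/100 * 10.03 GPa = 4.012 GPa
Step 2: Contribution B = 60/100 * 5.05 GPa = 3.03 GPa
Step 3: Blend Young's modulus = 4.012 + 3.03 = 7.042 GPa

7.042 GPa


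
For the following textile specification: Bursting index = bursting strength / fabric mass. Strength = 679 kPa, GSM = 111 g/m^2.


Formula: Bursting Index = Bursting Strength / Fabric GSM
BI = 679 kPa / 111 g/m^2
BI = 6.117 kPa/(g/m^2)

6.117 kPa/(g/m^2)


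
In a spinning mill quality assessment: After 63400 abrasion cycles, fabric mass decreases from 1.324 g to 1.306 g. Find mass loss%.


Formula: Mass loss% = ((m_before - m_after) / m_before) * 100
Step 1: Mass loss = 1.324 - 1.306 = 0.018 g
Step 2: Ratio = 0.018 / 1.324 = 0.0135952
Step 3: Mass loss% = 0.0135952 * 100 = 1.35952% ≈ 1.36%

1.36%


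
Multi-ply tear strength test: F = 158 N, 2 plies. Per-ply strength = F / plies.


Formula: Per-ply strength = Total force / Number of plies
Per-ply = 158 N / 2
Per-ply = 79 N

79 N


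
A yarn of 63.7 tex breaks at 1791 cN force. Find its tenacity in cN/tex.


Formula: Tenacity = Breaking force / Linear density
Tenacity = 1791 cN / 63.7 tex
Tenacity = 28.12 cN/tex

28.12 cN/tex


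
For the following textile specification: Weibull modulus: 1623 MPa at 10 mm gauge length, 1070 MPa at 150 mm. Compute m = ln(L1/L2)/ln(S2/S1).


Formula: m = ln(L1/L2) / ln(S2/S1)
Step 1: ln(L1/L2) = ln(10/150) = -2.70805
Step 2: S2/S1 = 1070/1623 = 0.65927
Step 3: ln(S2/S1) = ln(0.65927) = -0.41662
Step 4: m = -2.70805 / -0.41662 = 6.50

6.50 (Weibull m)


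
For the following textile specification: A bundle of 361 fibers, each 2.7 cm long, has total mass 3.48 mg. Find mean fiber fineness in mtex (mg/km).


Formula: fineness (mtex) = mass (mg) / total length (km) = (mass_mg / total_length_m) * 1000
Step 1: Convert fiber length: 2.7 cm = 0.027 m
Step 2: Total fiber length = 361 * 0.027 = 9.747 m
Step 3: Linear density = 3.48 mg / 9.747 m = 0.3570 mg/m
Step 4: fineness = 0.3570 * 1000 = 357.0 mtex

357.0 mtex


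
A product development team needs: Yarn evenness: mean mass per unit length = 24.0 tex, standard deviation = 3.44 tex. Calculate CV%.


Formula: CV% = (standard deviation / mean) * 100
Step 1: Ratio = 3.44 / 24.0 = 0.143333
Step 2: CV% = 0.143333 * 100 = 14.3333% ≈ 14.3%

14.3%


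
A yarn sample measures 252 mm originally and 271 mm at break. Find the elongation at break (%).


Formula: Elongation (%) = ((L_break - L0) / L0) * 100
Step 1: Extension = 271 - 252 = 19 mm
Step 2: Elongation = (19 / 252) * 100
Step 3: Elongation = 0.075397 * 100 = 7.5397% ≈ 7.5%

7.5%


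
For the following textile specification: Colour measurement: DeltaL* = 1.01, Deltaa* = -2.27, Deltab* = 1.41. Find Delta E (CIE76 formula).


Formula: Delta E = sqrt(dL*^2 + da*^2 + db*^2)
Step 1: dL*^2 = 1.01^2 = 1.0201
Step 2: da*^2 = (-2.27)^2 = 5.1529
Step 3: db*^2 = 1.41^2 = 1.9881
Step 4: Sum = 1.0201 + 5.1529 + 1.9881 = 8.1611
Step 5: Delta E = sqrt(8.1611) = 2.86

2.86 Delta E


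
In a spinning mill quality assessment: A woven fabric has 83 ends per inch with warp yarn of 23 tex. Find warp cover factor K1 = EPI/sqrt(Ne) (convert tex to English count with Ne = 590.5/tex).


Formula: K1 = EPI / sqrt(Ne), with Ne = 590.5 / tex_warp
Step 1: Ne = 590.5 / 23 = 25.674
Step 2: sqrt(Ne) = sqrt(25.674) = 5.067
Step 3: K1 = 83 / 5.067 = 16.4

16.4


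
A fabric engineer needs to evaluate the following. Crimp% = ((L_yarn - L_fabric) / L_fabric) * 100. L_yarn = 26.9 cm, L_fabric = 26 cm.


Formula: Crimp% = ((L_yarn - L_fabric) / L_fabric) * 100
Step 1: Extension = 26.9 - 26 = 0.9 cm
Step 2: Crimp% = (0.9 / 26) * 100
Step 3: Crimp% = 0.034615 * 100 = 3.4615% ≈ 3.5%

3.5%


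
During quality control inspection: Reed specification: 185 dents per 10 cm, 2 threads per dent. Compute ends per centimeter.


Formula: EPC = (dents per 10 cm * ends per dent) / 10
Step 1: Total ends per 10 cm = 185 * 2 = 370
Step 2: EPC = 370 / 10 = 37.0 ends/cm

37.0 ends/cm


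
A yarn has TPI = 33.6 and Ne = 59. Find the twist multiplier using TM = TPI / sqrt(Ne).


Formula: TM = TPI / sqrt(Ne)
Step 1: sqrt(Ne) = sqrt(59) = 7.6811
Step 2: TM = 33.6 / 7.6811 = 4.37

4.37 TM


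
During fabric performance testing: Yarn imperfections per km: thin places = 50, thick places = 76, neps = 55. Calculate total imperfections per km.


Formula: Total = thin places + thick places + neps
Total = 50 + 76 + 55
Total = 181 imperfections/km

181 imperfections/km


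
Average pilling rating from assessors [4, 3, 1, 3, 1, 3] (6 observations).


Formula: Mean = sum / count
Sum = 4 + 3 + 1 + 3 + 1 + 3 = 15
Mean = 15 / 6 = 2.5

2.5


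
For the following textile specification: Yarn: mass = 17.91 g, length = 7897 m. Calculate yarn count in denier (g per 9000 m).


Formula: den = (mass_g / length_m) * 9000
Substituting: den = (17.91 / 7897) * 9000
Intermediate: 17.91 / 7897 = 0.00226795 g/m
den = 0.00226795 * 9000 = 20.4 denier

20.4 denier


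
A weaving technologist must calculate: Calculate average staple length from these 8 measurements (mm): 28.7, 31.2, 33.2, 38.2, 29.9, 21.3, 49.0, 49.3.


Formula: Mean = sum of lengths / count
Sum = 28.7 + 31.2 + 33.2 + 38.2 + 29.9 + 21.3 + 49.0 + 49.3
Sum = 280.8 mm
Mean = 280.8 / 8 = 35.10 mm

35.10 mm


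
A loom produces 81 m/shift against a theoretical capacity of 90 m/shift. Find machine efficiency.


Formula: Efficiency% = (Actual output / Theoretical output) * 100
Efficiency% = (81 / 90) * 100
Efficiency% = 0.9 * 100 = 90.0%

90.0%


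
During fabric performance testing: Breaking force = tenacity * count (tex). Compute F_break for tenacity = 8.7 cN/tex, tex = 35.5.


Formula: Breaking force = Tenacity * Linear density
F = 8.7 cN/tex * 35.5 tex
F = 308.85 cN

308.85 cN


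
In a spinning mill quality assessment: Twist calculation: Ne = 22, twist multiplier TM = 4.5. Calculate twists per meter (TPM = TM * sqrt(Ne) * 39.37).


Formula: TPM = TM * sqrt(Ne) * 39.37
Step 1: sqrt(Ne) = sqrt(22) = 4.6904
Step 2: TM * sqrt(Ne) = 4.5 * 4.6904 = 21.1068
Step 3: TPM = 21.1068 * 39.37 = 831 twists/m

831 twists/m


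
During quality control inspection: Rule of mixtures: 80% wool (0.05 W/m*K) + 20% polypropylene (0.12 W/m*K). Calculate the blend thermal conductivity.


Formula: Blend property = (fraction_A * property_A) + (fraction_B * property_B)
Step 1: Contribution A = 80/100 * 0.05 W/m*K = 0.04 W/m*K
Step 2: Contribution B = 20/100 * 0.12 W/m*K = 0.024 W/m*K
Step 3: Blend thermal conductivity = 0.04 + 0.024 = 0.064 W/m*K

0.064 W/m*K


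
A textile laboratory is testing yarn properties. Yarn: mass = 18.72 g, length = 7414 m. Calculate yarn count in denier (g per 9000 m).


Formula: den = (mass_g / length_m) * 9000
Substituting: den = (18.72 / 7414) * 9000
Intermediate: 18.72 / 7414 = 0.00252495 g/m
den = 0.00252495 * 9000 = 22.7 denier

22.7 denier


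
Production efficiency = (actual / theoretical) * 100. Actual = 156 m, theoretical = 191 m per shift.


Formula: Efficiency% = (Actual output / Theoretical output) * 100
Efficiency% = (156 / 191) * 100
Efficiency% = 0.816754 * 100 = 81.6754% ≈ 81.7%

81.7%


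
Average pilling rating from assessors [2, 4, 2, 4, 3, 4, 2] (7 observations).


Formula: Mean = sum / count
Sum = 2 + 4 + 2 + 4 + 3 + 4 + 2 = 21
Mean = 21 / 7 = 3.0

3.0


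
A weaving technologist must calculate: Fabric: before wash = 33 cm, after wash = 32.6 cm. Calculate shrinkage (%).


Formula: Shrinkage% = ((L_before - L_after) / L_before) * 100
Step 1: Shrinkage = 33 - 32.6 = 0.4 cm
Step 2: Shrinkage% = (0.4 / 33) * 100
Step 3: Shrinkage% = 0.012121 * 100 = 1.2121% ≈ 1.2%

1.2%


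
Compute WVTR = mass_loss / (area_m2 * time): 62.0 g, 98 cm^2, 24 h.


Formula: WVTR = mass_loss / (area * time)
Step 1: Convert area: 98 cm^2 = 0.0098 m^2
Step 2: WVTR = 62.0 g / (0.0098 m^2 * 24 h)
Step 3: WVTR = 62.0 / 0.2352 = 263.6 g/m^2/h

263.6 g/m^2/h


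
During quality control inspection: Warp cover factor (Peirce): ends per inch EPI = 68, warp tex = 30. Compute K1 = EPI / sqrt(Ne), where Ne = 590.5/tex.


Formula: K1 = EPI / sqrt(Ne), with Ne = 590.5 / tex_warp
Step 1: Ne = 590.5 / 30 = 19.683
Step 2: sqrt(Ne) = sqrt(19.683) = 4.4366
Step 3: K1 = 68 / 4.4366 = 15.3

15.3


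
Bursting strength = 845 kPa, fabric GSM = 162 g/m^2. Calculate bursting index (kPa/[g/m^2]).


Formula: Bursting Index = Bursting Strength / Fabric GSM
BI = 845 kPa / 162 g/m^2
BI = 5.216 kPa/(g/m^2)

5.216 kPa/(g/m^2)


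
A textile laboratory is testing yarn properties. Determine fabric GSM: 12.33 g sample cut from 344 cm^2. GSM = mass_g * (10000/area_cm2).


Formula: GSM = mass_g / area_m2
Step 1: Convert area: 344 cm^2 = 344 / 10000 = 0.0344 m^2
Step 2: GSM = 12.33 g / 0.0344 m^2 = 358.4 g/m^2

358.4 g/m^2


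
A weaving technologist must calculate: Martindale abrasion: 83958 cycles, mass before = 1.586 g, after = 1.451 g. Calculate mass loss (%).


Formula: Mass loss% = ((m_before - m_after) / m_before) * 100
Step 1: Mass loss = 1.586 - 1.451 = 0.135 g
Step 2: Ratio = 0.135 / 1.586 = 0.0851198
Step 3: Mass loss% = 0.0851198 * 100 = 8.51198% ≈ 8.51%

8.51%


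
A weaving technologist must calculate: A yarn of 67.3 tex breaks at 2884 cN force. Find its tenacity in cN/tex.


Formula: Tenacity = Breaking force / Linear density
Tenacity = 2884 cN / 67.3 tex
Tenacity = 42.85 cN/tex

42.85 cN/tex


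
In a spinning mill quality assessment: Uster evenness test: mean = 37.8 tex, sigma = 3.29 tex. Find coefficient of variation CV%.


Formula: CV% = (standard deviation / mean) * 100
Step 1: Ratio = 3.29 / 37.8 = 0.087037
Step 2: CV% = 0.087037 * 100 = 8.7037% ≈ 8.7%

8.7%


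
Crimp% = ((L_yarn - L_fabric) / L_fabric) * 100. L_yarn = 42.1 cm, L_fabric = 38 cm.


Formula: Crimp% = ((L_yarn - L_fabric) / L_fabric) * 100
Step 1: Extension = 42.1 - 38 = 4.1 cm
Step 2: Crimp% = (4.1 / 38) * 100
Step 3: Crimp% = 0.107895 * 100 = 10.7895% ≈ 10.8%

10.8%


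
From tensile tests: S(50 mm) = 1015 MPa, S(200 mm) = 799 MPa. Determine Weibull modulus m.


Formula: m = ln(L1/L2) / ln(S2/S1)
Step 1: ln(L1/L2) = ln(50/200) = -1.38629
Step 2: S2/S1 = 799/1015 = 0.78719
Step 3: ln(S2/S1) = ln(0.78719) = -0.23929
Step 4: m = -1.38629 / -0.23929 = 5.79

5.79 (Weibull m)


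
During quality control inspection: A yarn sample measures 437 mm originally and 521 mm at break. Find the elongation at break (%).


Formula: Elongation (%) = ((L_break - L0) / L0) * 100
Step 1: Extension = 521 - 437 = 84 mm
Step 2: Elongation = (84 / 437) * 100
Step 3: Elongation = 0.19222 * 100 = 19.222% ≈ 19.2%

19.2%


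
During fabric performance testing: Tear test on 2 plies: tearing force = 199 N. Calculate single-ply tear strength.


Formula: Per-ply strength = Total force / Number of plies
Per-ply = 199 N / 2
Per-ply = 99.5 N

99.5 N


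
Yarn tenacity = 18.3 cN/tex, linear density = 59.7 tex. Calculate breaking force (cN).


Formula: Breaking force = Tenacity * Linear density
F = 18.3 cN/tex * 59.7 tex
F = 1092.51 cN

1092.51 cN


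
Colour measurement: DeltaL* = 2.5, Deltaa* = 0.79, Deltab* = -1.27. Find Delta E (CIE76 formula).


Formula: Delta E = sqrt(dL*^2 + da*^2 + db*^2)
Step 1: dL*^2 = 2.5^2 = 6.25
Step 2: da*^2 = 0.79^2 = 0.6241
Step 3: db*^2 = (-1.27)^2 = 1.6129
Step 4: Sum = 6.25 + 0.6241 + 1.6129 = 8.487
Step 5: Delta E = sqrt(8.487) = 2.91

2.91 Delta E


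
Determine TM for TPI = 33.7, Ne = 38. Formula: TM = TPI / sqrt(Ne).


Formula: TM = TPI / sqrt(Ne)
Step 1: sqrt(Ne) = sqrt(38) = 6.1644
Step 2: TM = 33.7 / 6.1644 = 5.47

5.47 TM


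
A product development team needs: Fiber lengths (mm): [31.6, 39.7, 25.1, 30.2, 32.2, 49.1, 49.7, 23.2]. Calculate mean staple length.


Formula: Mean = sum of lengths / count
Sum = 31.6 + 39.7 + 25.1 + 30.2 + 32.2 + 49.1 + 49.7 + 23.2
Sum = 280.8 mm
Mean = 280.8 / 8 = 35.10 mm

35.10 mm


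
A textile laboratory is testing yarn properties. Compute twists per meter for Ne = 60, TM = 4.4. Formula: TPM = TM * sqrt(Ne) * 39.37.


Formula: TPM = TM * sqrt(Ne) * 39.37
Step 1: sqrt(Ne) = sqrt(60) = 7.746
Step 2: TM * sqrt(Ne) = 4.4 * 7.746 = 34.0824
Step 3: TPM = 34.0824 * 39.37 = 1342 twists/m

1342 twists/m


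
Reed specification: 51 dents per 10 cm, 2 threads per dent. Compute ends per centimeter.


Formula: EPC = (dents per 10 cm * ends per dent) / 10
Step 1: Total ends per 10 cm = 51 * 2 = 102
Step 2: EPC = 102 / 10 = 10.2 ends/cm

10.2 ends/cm


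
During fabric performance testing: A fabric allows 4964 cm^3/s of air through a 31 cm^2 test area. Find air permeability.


Formula: Air Permeability = Airflow / Test Area
AP = 4964 cm^3/s / 31 cm^2
AP = 160.1 cm^3/s/cm^2

160.1 cm^3/s/cm^2


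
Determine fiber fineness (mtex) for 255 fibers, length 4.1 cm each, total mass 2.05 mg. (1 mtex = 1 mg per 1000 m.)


Formula: fineness (mtex) = mass (mg) / total length (km) = (mass_mg / total_length_m) * 1000
Step 1: Convert fiber length: 4.1 cm = 0.041 m
Step 2: Total fiber length = 255 * 0.041 = 10.455 m
Step 3: Linear density = 2.05 mg / 10.455 m = 0.1961 mg/m
Step 4: fineness = 0.1961 * 1000 = 196.1 mtex

196.1 mtex


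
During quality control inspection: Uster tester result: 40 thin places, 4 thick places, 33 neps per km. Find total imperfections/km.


Formula: Total = thin places + thick places + neps
Total = 40 + 4 + 33
Total = 77 imperfections/km

77 imperfections/km


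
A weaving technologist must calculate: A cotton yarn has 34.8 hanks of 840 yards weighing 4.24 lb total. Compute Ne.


Formula: Ne = hanks / mass_lb
Substituting: Ne = 34.8 / 4.24
Ne = 8.2

8.2 Ne


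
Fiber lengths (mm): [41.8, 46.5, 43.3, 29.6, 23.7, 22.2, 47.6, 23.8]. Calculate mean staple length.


Formula: Mean = sum of lengths / count
Sum = 41.8 + 46.5 + 43.3 + 29.6 + 23.7 + 22.2 + 47.6 + 23.8
Sum = 278.5 mm
Mean = 278.5 / 8 = 34.81 mm

34.81 mm


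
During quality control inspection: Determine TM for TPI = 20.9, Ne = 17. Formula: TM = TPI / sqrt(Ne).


Formula: TM = TPI / sqrt(Ne)
Step 1: sqrt(Ne) = sqrt(17) = 4.1231
Step 2: TM = 20.9 / 4.1231 = 5.07

5.07 TM


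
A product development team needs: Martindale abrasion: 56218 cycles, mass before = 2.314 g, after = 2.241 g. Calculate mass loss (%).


Formula: Mass loss% = ((m_before - m_after) / m_before) * 100
Step 1: Mass loss = 2.314 - 2.241 = 0.073 g
Step 2: Ratio = 0.073 / 2.314 = 0.0315471
Step 3: Mass loss% = 0.0315471 * 100 = 3.15471% ≈ 3.15%

3.15%


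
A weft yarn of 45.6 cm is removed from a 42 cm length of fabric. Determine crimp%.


Formula: Crimp% = ((L_yarn - L_fabric) / L_fabric) * 100
Step 1: Extension = 45.6 - 42 = 3.6 cm
Step 2: Crimp% = (3.6 / 42) * 100
Step 3: Crimp% = 0.085714 * 100 = 8.5714% ≈ 8.6%

8.6%


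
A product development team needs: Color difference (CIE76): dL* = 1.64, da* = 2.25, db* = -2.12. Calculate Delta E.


Formula: Delta E = sqrt(dL*^2 + da*^2 + db*^2)
Step 1: dL*^2 = 1.64^2 = 2.6896
Step 2: da*^2 = 2.25^2 = 5.0625
Step 3: db*^2 = (-2.12)^2 = 4.4944
Step 4: Sum = 2.6896 + 5.0625 + 4.4944 = 12.2465
Step 5: Delta E = sqrt(12.2465) = 3.5

3.5 Delta E


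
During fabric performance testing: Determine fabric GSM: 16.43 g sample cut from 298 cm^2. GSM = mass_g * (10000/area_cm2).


Formula: GSM = mass_g / area_m2
Step 1: Convert area: 298 cm^2 = 298 / 10000 = 0.0298 m^2
Step 2: GSM = 16.43 g / 0.0298 m^2 = 551.3 g/m^2

551.3 g/m^2


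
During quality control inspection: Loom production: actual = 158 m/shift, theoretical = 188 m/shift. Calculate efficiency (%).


Formula: Efficiency% = (Actual output / Theoretical output) * 100
Efficiency% = (158 / 188) * 100
Efficiency% = 0.840426 * 100 = 84.0426% ≈ 84.0%

84.0%


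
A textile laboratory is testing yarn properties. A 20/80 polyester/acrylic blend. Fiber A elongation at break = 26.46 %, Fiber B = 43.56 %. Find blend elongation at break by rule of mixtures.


Formula: Blend property = (fraction_A * property_A) + (fraction_B * property_B)
Step 1: Contribution A = 20/100 * 26.46 % = 5.292 %
Step 2: Contribution B = 80/100 * 43.56 % = 34.848 %
Step 3: Blend elongation at break = 5.292 + 34.848 = 40.14 %

40.14 %


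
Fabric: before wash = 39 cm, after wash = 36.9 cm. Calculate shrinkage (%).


Formula: Shrinkage% = ((L_before - L_after) / L_before) * 100
Step 1: Shrinkage = 39 - 36.9 = 2.1 cm
Step 2: Shrinkage% = (2.1 / 39) * 100
Step 3: Shrinkage% = 0.053846 * 100 = 5.3846% ≈ 5.4%

5.4%


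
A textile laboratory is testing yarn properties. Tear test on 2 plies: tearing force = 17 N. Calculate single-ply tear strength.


Formula: Per-ply strength = Total force / Number of plies
Per-ply = 17 N / 2
Per-ply = 8.5 N

8.5 N


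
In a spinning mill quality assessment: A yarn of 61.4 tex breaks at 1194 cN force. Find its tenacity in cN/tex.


Formula: Tenacity = Breaking force / Linear density
Tenacity = 1194 cN / 61.4 tex
Tenacity = 19.45 cN/tex

19.45 cN/tex


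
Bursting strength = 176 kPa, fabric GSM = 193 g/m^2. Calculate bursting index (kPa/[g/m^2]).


Formula: Bursting Index = Bursting Strength / Fabric GSM
BI = 176 kPa / 193 g/m^2
BI = 0.912 kPa/(g/m^2)

0.912 kPa/(g/m^2)


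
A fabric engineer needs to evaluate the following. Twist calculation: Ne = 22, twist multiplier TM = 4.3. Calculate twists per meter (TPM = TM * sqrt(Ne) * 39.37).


Formula: TPM = TM * sqrt(Ne) * 39.37
Step 1: sqrt(Ne) = sqrt(22) = 4.6904
Step 2: TM * sqrt(Ne) = 4.3 * 4.6904 = 20.1687
Step 3: TPM = 20.1687 * 39.37 = 794 twists/m

794 twists/m


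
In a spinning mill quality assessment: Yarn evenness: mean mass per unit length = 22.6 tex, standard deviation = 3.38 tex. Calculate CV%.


Formula: CV% = (standard deviation / mean) * 100
Step 1: Ratio = 3.38 / 22.6 = 0.149558
Step 2: CV% = 0.149558 * 100 = 14.9558% ≈ 15.0%

15.0%


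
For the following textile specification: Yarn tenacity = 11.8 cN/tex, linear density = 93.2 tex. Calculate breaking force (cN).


Formula: Breaking force = Tenacity * Linear density
F = 11.8 cN/tex * 93.2 tex
F = 1099.76 cN

1099.76 cN


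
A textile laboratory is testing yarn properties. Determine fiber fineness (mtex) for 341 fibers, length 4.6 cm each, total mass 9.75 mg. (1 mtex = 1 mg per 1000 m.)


Formula: fineness (mtex) = mass (mg) / total length (km) = (mass_mg / total_length_m) * 1000
Step 1: Convert fiber length: 4.6 cm = 0.046 m
Step 2: Total fiber length = 341 * 0.046 = 15.686 m
Step 3: Linear density = 9.75 mg / 15.686 m = 0.6216 mg/m
Step 4: fineness = 0.6216 * 1000 = 621.6 mtex

621.6 mtex


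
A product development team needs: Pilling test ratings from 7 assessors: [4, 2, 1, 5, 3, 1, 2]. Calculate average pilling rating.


Formula: Mean = sum / count
Sum = 4 + 2 + 1 + 5 + 3 + 1 + 2 = 18
Mean = 18 / 7 = 2.6

2.6


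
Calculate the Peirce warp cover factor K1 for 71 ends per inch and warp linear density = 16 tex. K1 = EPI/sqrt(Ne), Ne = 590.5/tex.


Formula: K1 = EPI / sqrt(Ne), with Ne = 590.5 / tex_warp
Step 1: Ne = 590.5 / 16 = 36.906
Step 2: sqrt(Ne) = sqrt(36.906) = 6.075
Step 3: K1 = 71 / 6.075 = 11.7

11.7


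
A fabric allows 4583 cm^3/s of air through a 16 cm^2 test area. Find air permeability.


Formula: Air Permeability = Airflow / Test Area
AP = 4583 cm^3/s / 16 cm^2
AP = 286.4 cm^3/s/cm^2

286.4 cm^3/s/cm^2


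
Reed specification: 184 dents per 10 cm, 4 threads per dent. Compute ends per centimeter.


Formula: EPC = (dents per 10 cm * ends per dent) / 10
Step 1: Total ends per 10 cm = 184 * 4 = 736
Step 2: EPC = 736 / 10 = 73.6 ends/cm

73.6 ends/cm


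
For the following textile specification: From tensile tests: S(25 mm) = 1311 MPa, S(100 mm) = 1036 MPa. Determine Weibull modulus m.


Formula: m = ln(L1/L2) / ln(S2/S1)
Step 1: ln(L1/L2) = ln(25/100) = -1.38629
Step 2: S2/S1 = 1036/1311 = 0.79024
Step 3: ln(S2/S1) = ln(0.79024) = -0.23542
Step 4: m = -1.38629 / -0.23542 = 5.89

5.89 (Weibull m)


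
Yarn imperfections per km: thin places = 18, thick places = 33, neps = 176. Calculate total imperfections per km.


Formula: Total = thin places + thick places + neps
Total = 18 + 33 + 176
Total = 227 imperfections/km

227 imperfections/km


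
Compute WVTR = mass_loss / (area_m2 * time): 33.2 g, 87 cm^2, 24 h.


Formula: WVTR = mass_loss / (area * time)
Step 1: Convert area: 87 cm^2 = 0.0087 m^2
Step 2: WVTR = 33.2 g / (0.0087 m^2 * 24 h)
Step 3: WVTR = 33.2 / 0.2088 = 159.0 g/m^2/h

159.0 g/m^2/h


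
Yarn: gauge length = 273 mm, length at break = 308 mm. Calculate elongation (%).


Formula: Elongation (%) = ((L_break - L0) / L0) * 100
Step 1: Extension = 308 - 273 = 35 mm
Step 2: Elongation = (35 / 273) * 100
Step 3: Elongation = 0.128205 * 100 = 12.8205% ≈ 12.8%

12.8%


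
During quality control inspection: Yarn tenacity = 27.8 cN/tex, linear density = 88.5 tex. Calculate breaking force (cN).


Formula: Breaking force = Tenacity * Linear density
F = 27.8 cN/tex * 88.5 tex
F = 2460.30 cN

2460.30 cN


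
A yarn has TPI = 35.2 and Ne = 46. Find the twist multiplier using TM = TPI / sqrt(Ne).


Formula: TM = TPI / sqrt(Ne)
Step 1: sqrt(Ne) = sqrt(46) = 6.7823
Step 2: TM = 35.2 / 6.7823 = 5.19

5.19 TM


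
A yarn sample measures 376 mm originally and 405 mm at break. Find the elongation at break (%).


Formula: Elongation (%) = ((L_break - L0) / L0) * 100
Step 1: Extension = 405 - 376 = 29 mm
Step 2: Elongation = (29 / 376) * 100
Step 3: Elongation = 0.077128 * 100 = 7.7128% ≈ 7.7%

7.7%


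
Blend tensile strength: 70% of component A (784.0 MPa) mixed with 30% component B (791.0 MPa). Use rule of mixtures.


Formula: Blend property = (fraction_A * property_A) + (fraction_B * property_B)
Step 1: Contribution A = 70/100 * 784.0 MPa = 548.8 MPa
Step 2: Contribution B = 30/100 * 791.0 MPa = 237.3 MPa
Step 3: Blend tensile strength = 548.8 + 237.3 = 786.1 MPa

786.1 MPa


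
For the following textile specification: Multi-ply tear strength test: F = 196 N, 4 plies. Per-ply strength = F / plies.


Formula: Per-ply strength = Total force / Number of plies
Per-ply = 196 N / 4
Per-ply = 49 N

49 N


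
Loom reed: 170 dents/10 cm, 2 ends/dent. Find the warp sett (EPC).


Formula: EPC = (dents per 10 cm * ends per dent) / 10
Step 1: Total ends per 10 cm = 170 * 2 = 340
Step 2: EPC = 340 / 10 = 34.0 ends/cm

34.0 ends/cm


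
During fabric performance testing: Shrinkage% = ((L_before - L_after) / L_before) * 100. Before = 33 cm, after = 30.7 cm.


Formula: Shrinkage% = ((L_before - L_after) / L_before) * 100
Step 1: Shrinkage = 33 - 30.7 = 2.3 cm
Step 2: Shrinkage% = (2.3 / 33) * 100
Step 3: Shrinkage% = 0.069697 * 100 = 6.9697% ≈ 7.0%

7.0%


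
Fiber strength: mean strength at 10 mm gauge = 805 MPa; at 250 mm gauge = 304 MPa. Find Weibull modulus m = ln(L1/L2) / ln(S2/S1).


Formula: m = ln(L1/L2) / ln(S2/S1)
Step 1: ln(L1/L2) = ln(10/250) = -3.21888
Step 2: S2/S1 = 304/805 = 0.37764
Step 3: ln(S2/S1) = ln(0.37764) = -0.97381
Step 4: m = -3.21888 / -0.97381 = 3.31

3.31 (Weibull m)


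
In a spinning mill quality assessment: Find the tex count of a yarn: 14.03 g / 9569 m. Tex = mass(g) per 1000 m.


Formula: Tex = (mass_g / length_m) * 1000
Substituting: Tex = (14.03 / 9569) * 1000
Intermediate: 14.03 / 9569 = 0.00146619 g/m
Tex = 0.00146619 * 1000 = 1.47 tex

1.47 tex


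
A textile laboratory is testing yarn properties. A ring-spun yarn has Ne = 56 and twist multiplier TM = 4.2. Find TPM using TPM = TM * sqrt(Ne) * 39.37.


Formula: TPM = TM * sqrt(Ne) * 39.37
Step 1: sqrt(Ne) = sqrt(56) = 7.4833
Step 2: TM * sqrt(Ne) = 4.2 * 7.4833 = 31.4299
Step 3: TPM = 31.4299 * 39.37 = 1237 twists/m

1237 twists/m


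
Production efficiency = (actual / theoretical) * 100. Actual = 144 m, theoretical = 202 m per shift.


Formula: Efficiency% = (Actual output / Theoretical output) * 100
Efficiency% = (144 / 202) * 100
Efficiency% = 0.712871 * 100 = 71.2871% ≈ 71.3%

71.3%


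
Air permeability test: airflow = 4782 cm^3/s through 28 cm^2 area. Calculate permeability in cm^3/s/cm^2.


Formula: Air Permeability = Airflow / Test Area
AP = 4782 cm^3/s / 28 cm^2
AP = 170.8 cm^3/s/cm^2

170.8 cm^3/s/cm^2


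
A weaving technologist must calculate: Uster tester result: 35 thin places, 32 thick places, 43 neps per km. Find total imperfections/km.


Formula: Total = thin places + thick places + neps
Total = 35 + 32 + 43
Total = 110 imperfections/km

110 imperfections/km


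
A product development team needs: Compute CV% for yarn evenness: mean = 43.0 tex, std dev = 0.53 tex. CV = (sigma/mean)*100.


Formula: CV% = (standard deviation / mean) * 100
Step 1: Ratio = 0.53 / 43.0 = 0.012326
Step 2: CV% = 0.012326 * 100 = 1.2326% ≈ 1.2%

1.2%


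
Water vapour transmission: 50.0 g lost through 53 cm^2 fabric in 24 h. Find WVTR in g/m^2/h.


Formula: WVTR = mass_loss / (area * time)
Step 1: Convert area: 53 cm^2 = 0.0053 m^2
Step 2: WVTR = 50.0 g / (0.0053 m^2 * 24 h)
Step 3: WVTR = 50.0 / 0.1272 = 393.1 g/m^2/h

393.1 g/m^2/h


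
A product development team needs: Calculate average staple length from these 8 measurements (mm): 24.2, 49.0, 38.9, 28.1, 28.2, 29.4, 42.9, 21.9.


Formula: Mean = sum of lengths / count
Sum = 24.2 + 49.0 + 38.9 + 28.1 + 28.2 + 29.4 + 42.9 + 21.9
Sum = 262.6 mm
Mean = 262.6 / 8 = 32.83 mm

32.83 mm
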